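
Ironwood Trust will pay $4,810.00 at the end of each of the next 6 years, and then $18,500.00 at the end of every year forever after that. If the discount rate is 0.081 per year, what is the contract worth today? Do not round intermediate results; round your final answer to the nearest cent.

$165299.37

PV of 6-year annuity: $4,810.00 × [1 − (1+0.081)^−6] / 0.081 = 22168.75542
Perpetuity value at year 6: $18,500.00 / 0.081 = 228395.06173
PV of perpetuity: 228395.06173 / (1+0.081)^6 = 143130.61779
Total PV = 22168.75542 + 143130.61779 = 165299.37321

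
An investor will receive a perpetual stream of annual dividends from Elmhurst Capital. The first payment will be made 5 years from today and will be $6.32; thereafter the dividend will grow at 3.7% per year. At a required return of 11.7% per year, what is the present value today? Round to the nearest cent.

$50.75

Value at end of year 4: C₁ / (r − g) = $6.32 / (0.117 − 0.037) = $79.0000
Discount to today: PV = $79.0000 / (1 + 0.117)^4 = $79.0000 / 1.556728 = $50.75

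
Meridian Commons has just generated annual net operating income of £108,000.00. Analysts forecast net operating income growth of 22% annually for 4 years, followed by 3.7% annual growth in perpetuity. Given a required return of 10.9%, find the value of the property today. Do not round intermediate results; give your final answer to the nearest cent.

£2829623.57

D_1 = 131760.00000
D_2 = 160747.20000
D_3 = 196111.58400
D_4 = 239256.13248
Terminal value at year 4: TV = D_4×(1+g_2)/(r−g_2) = 248108.60938/0.072 = 3445952.90808
P_0 = D_1/(1+r)^1 + D_2/(1+r)^2 + D_3/(1+r)^3 + D_4/(1+r)^4 + TV/(1+r)^4
    = 118809.73850 + 130701.42559 + 143783.35366 + 158174.65417 + 2278154.39404 = 2829623.56595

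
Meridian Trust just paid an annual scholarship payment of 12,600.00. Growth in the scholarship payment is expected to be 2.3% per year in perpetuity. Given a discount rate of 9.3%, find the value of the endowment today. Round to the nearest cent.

184140.00

D₁ = D₀ × (1 + g) = 12,600.00 × 1.023 = 12,889.8000
Growing perpetuity: P = D₁ / (r − g) = 12,889.8000 / (0.093 − 0.023) = 184,140.00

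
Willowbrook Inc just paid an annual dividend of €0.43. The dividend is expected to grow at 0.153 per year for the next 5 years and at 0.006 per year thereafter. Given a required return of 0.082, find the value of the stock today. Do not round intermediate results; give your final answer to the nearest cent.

D_1 = 0.49579
D_2 = 0.57165
D_3 = 0.65911
D_4 = 0.75995
D_5 = 0.87622
Terminal value at year 5: TV = D_5×(1+g_2)/(r−g_2) = 0.88148/0.076 = 11.59843
P_0 = D_1/(1+r)^1 + D_2/(1+r)^2 + D_3/(1+r)^3 + D_4/(1+r)^4 + D_5/(1+r)^5 + TV/(1+r)^5
    = 0.45822 + 0.48828 + 0.52032 + 0.55447 + 0.59085 + 7.82101 = 10.43316

€10.43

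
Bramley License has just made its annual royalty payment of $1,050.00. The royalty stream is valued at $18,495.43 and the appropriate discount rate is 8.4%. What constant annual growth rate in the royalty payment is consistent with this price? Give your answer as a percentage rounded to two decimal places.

P = D₀(1+g)/(r−g) ⇒ P(r−g) = D₀(1+g) ⇒ g(P+D₀) = P·r − D₀
g = (P·r − D₀)/(P + D₀) = ($18,495.43×0.084 − $1,050.00) / ($18,495.43 + $1,050.00) = 0.025766

2.58%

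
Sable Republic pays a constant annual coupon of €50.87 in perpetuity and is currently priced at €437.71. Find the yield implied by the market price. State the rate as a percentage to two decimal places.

11.62%

P = C/r ⇒ r = C/P = €50.87/€437.71 = 0.116219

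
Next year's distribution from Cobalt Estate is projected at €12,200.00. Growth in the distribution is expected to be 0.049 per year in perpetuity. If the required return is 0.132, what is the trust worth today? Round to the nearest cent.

€146987.95

Growing perpetuity: P = D₁ / (r − g) = €12,200.0000 / (0.132 − 0.049) = €146,987.95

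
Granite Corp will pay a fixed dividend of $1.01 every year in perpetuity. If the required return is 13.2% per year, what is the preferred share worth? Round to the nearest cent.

$7.65

Level perpetuity: PV = C / r = $1.01 / 0.132 = $7.65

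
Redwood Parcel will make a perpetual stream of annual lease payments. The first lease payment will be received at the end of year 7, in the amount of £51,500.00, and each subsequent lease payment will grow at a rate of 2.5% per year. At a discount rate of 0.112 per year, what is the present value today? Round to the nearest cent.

Value at end of year 6: C₁ / (r − g) = £51,500.00 / (0.112 − 0.025) = £591,954.0230
Discount to today: PV = £591,954.0230 / (1 + 0.112)^6 = £591,954.0230 / 1.890727 = £313,082.83

£313082.83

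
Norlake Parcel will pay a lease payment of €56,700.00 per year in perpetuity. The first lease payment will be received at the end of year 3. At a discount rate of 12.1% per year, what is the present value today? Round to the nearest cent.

€372894.92

Value at end of year 2: C / r = €56,700.00 / 0.121 = €468,595.0413
Discount to today: PV = €468,595.0413 / (1 + 0.121)^2 = €468,595.0413 / 1.256641 = €372,894.92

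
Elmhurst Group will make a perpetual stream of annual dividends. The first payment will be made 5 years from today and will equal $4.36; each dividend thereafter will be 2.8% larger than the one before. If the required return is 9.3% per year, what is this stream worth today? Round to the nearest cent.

$47.00

Value at end of year 4: C₁ / (r − g) = $4.36 / (0.093 − 0.028) = $67.0769
Discount to today: PV = $67.0769 / (1 + 0.093)^4 = $67.0769 / 1.427186 = $47.00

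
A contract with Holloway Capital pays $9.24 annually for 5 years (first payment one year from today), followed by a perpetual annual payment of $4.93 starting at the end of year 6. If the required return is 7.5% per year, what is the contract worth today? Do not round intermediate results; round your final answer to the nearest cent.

PV of 5-year annuity: $9.24 × [1 − (1+0.075)^−5] / 0.075 = 37.38398
Perpetuity value at year 5: $4.93 / 0.075 = 65.73333
PV of perpetuity: 65.73333 / (1+0.075)^5 = 45.78712
Total PV = 37.38398 + 45.78712 = 83.17110

$83.17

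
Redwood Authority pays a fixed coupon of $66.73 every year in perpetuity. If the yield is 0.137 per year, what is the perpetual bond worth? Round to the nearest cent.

$487.08

Level perpetuity: PV = C / r = $66.73 / 0.137 = $487.08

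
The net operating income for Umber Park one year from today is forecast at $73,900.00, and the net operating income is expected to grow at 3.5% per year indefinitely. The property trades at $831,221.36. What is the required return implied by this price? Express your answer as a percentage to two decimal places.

12.39%

P = D₁/(r − g) ⇒ r = D₁/P + g = $73,900.0000/$831,221.36 + 0.035 = 0.088905 + 0.035 = 0.123905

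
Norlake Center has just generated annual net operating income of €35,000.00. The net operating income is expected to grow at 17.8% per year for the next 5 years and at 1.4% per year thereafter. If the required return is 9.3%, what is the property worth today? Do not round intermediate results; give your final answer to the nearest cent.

€873603.96

D_1 = 41230.00000
D_2 = 48568.94000
D_3 = 57214.21132
D_4 = 67398.34093
D_5 = 79395.24562
Terminal value at year 5: TV = D_5×(1+g_2)/(r−g_2) = 80506.77906/0.079 = 1019073.15266
P_0 = D_1/(1+r)^1 + D_2/(1+r)^2 + D_3/(1+r)^3 + D_4/(1+r)^4 + D_5/(1+r)^5 + TV/(1+r)^5
    = 37721.86642 + 40655.40590 + 43817.07973 + 47224.62939 + 50897.17605 + 653287.80398 = 873603.96148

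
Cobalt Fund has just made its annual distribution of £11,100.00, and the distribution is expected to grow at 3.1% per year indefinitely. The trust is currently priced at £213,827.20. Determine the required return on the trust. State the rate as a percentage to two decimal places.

D₁ = £11,100.00 × 1.031 = £11,444.1000
P = D₁/(r − g) ⇒ r = D₁/P + g = £11,444.1000/£213,827.20 + 0.031 = 0.053520 + 0.031 = 0.084520

8.45%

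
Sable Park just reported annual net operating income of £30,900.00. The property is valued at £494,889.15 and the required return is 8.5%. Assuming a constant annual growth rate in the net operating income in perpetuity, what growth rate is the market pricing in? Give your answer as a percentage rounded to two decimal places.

2.12%

P = D₀(1+g)/(r−g) ⇒ P(r−g) = D₀(1+g) ⇒ g(P+D₀) = P·r − D₀
g = (P·r − D₀)/(P + D₀) = (£494,889.15×0.085 − £30,900.00) / (£494,889.15 + £30,900.00) = 0.021236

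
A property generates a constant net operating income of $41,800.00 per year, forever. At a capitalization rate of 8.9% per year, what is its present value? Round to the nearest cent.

Level perpetuity: PV = C / r = $41,800.00 / 0.089 = $469,662.92

$469662.92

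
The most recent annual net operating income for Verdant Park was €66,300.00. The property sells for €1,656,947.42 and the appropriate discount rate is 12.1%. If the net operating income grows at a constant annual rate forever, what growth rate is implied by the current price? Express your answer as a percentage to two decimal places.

7.79%

P = D₀(1+g)/(r−g) ⇒ P(r−g) = D₀(1+g) ⇒ g(P+D₀) = P·r − D₀
g = (P·r − D₀)/(P + D₀) = (€1,656,947.42×0.121 − €66,300.00) / (€1,656,947.42 + €66,300.00) = 0.077871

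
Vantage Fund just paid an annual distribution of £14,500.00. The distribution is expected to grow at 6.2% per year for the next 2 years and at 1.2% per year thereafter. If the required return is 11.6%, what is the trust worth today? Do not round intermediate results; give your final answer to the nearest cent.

D_1 = 15399.00000
D_2 = 16353.73800
Terminal value at year 2: TV = D_2×(1+g_2)/(r−g_2) = 16549.98286/0.104 = 159134.45054
P_0 = D_1/(1+r)^1 + D_2/(1+r)^2 + TV/(1+r)^2
    = 13798.38710 + 13130.72320 + 127772.03734 = 154701.14764

£154701.15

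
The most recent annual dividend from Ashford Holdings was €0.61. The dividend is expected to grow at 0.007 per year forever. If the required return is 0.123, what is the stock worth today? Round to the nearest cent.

€5.30

D₁ = D₀ × (1 + g) = €0.61 × 1.007 = €0.6143
Growing perpetuity: P = D₁ / (r − g) = €0.6143 / (0.123 − 0.007) = €5.30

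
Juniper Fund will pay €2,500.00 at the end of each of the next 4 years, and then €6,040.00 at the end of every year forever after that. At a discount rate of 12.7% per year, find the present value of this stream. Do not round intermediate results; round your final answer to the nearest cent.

€36963.45

PV of 4-year annuity: €2,500.00 × [1 − (1+0.127)^−4] / 0.127 = 7482.76956
Perpetuity value at year 4: €6,040.00 / 0.127 = 47559.05512
PV of perpetuity: 47559.05512 / (1+0.127)^4 = 29480.68385
Total PV = 7482.76956 + 29480.68385 = 36963.45342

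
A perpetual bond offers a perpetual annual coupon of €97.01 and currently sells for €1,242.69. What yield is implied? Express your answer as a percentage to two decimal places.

P = C/r ⇒ r = C/P = €97.01/€1,242.69 = 0.078065

7.81%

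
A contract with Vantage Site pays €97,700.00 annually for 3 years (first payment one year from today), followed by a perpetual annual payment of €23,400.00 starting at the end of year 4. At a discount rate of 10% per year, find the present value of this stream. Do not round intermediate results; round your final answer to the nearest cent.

€418773.10

PV of 3-year annuity: €97,700.00 × [1 − (1+0.1)^−3] / 0.1 = 242965.43952
Perpetuity value at year 3: €23,400.00 / 0.1 = 234000.00000
PV of perpetuity: 234000.00000 / (1+0.1)^3 = 175807.66341
Total PV = 242965.43952 + 175807.66341 = 418773.10293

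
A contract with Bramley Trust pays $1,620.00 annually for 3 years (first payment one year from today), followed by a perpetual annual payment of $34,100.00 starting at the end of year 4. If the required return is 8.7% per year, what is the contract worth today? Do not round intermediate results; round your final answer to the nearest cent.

$309295.99

PV of 3-year annuity: $1,620.00 × [1 − (1+0.087)^−3] / 0.087 = 4122.72189
Perpetuity value at year 3: $34,100.00 / 0.087 = 391954.02299
PV of perpetuity: 391954.02299 / (1+0.087)^3 = 305173.27200
Total PV = 4122.72189 + 305173.27200 = 309295.99389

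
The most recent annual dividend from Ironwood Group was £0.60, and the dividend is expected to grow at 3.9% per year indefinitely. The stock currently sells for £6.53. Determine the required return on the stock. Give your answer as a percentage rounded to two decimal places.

13.45%

D₁ = £0.60 × 1.039 = £0.6234
P = D₁/(r − g) ⇒ r = D₁/P + g = £0.6234/£6.53 + 0.039 = 0.095467 + 0.039 = 0.134467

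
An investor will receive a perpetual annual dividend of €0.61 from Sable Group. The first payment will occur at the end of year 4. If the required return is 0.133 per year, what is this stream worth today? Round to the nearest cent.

€3.15

Value at end of year 3: C / r = €0.61 / 0.133 = €4.5865
Discount to today: PV = €4.5865 / (1 + 0.133)^3 = €4.5865 / 1.454420 = €3.15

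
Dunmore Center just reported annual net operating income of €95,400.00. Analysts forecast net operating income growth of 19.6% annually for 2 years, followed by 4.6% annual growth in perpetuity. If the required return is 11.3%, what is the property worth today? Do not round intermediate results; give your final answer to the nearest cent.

€1932470.79

D_1 = 114098.40000
D_2 = 136461.68640
Terminal value at year 2: TV = D_2×(1+g_2)/(r−g_2) = 142738.92397/0.067 = 2130431.70111
P_0 = D_1/(1+r)^1 + D_2/(1+r)^2 + TV/(1+r)^2
    = 102514.28571 + 110159.10666 + 1719797.39654 = 1932470.78891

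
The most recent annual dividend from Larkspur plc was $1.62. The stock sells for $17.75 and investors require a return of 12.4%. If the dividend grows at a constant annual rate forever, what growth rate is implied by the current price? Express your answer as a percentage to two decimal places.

P = D₀(1+g)/(r−g) ⇒ P(r−g) = D₀(1+g) ⇒ g(P+D₀) = P·r − D₀
g = (P·r − D₀)/(P + D₀) = ($17.75×0.124 − $1.62) / ($17.75 + $1.62) = 0.029995

3.00%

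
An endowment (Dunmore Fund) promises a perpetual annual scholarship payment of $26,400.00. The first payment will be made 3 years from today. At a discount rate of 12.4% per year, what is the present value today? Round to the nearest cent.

$168519.29

Value at end of year 2: C / r = $26,400.00 / 0.124 = $212,903.2258
Discount to today: PV = $212,903.2258 / (1 + 0.124)^2 = $212,903.2258 / 1.263376 = $168,519.29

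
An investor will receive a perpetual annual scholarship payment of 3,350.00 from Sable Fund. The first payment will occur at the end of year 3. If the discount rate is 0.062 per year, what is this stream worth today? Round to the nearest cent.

47907.56

Value at end of year 2: C / r = 3,350.00 / 0.062 = 54,032.2581
Discount to today: PV = 54,032.2581 / (1 + 0.062)^2 = 54,032.2581 / 1.127844 = 47,907.56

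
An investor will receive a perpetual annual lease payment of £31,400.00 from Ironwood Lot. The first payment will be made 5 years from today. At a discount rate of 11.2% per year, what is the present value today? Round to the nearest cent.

£183354.88

Value at end of year 4: C / r = £31,400.00 / 0.112 = £280,357.1429
Discount to today: PV = £280,357.1429 / (1 + 0.112)^4 = £280,357.1429 / 1.529041 = £183,354.88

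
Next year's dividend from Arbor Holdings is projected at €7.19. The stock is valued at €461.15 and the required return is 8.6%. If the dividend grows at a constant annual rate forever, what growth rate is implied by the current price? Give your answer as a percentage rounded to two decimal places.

7.04%

P = D₁/(r−g) ⇒ g = r − D₁/P = 0.086 − €7.19/€461.15 = 0.070409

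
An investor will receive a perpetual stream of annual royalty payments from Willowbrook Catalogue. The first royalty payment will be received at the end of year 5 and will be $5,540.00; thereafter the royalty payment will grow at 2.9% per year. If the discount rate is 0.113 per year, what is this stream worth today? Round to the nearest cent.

Value at end of year 4: C₁ / (r − g) = $5,540.00 / (0.113 − 0.029) = $65,952.3810
Discount to today: PV = $65,952.3810 / (1 + 0.113)^4 = $65,952.3810 / 1.534549 = $42,978.36

$42978.36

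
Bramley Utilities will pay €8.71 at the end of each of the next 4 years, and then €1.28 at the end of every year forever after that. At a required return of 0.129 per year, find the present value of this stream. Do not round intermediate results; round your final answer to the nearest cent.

PV of 4-year annuity: €8.71 × [1 − (1+0.129)^−4] / 0.129 = 25.96157
Perpetuity value at year 4: €1.28 / 0.129 = 9.92248
PV of perpetuity: 9.92248 / (1+0.129)^4 = 6.10723
Total PV = 25.96157 + 6.10723 = 32.06880

€32.07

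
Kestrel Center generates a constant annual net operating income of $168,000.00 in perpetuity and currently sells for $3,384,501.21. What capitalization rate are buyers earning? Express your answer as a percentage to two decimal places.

4.96%

P = C/r ⇒ r = C/P = $168,000.00/$3,384,501.21 = 0.049638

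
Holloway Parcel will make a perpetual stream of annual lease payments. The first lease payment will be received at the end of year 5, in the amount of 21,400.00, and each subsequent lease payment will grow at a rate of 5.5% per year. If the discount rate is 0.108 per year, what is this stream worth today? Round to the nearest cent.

Value at end of year 4: C₁ / (r − g) = 21,400.00 / (0.108 − 0.055) = 403,773.5849
Discount to today: PV = 403,773.5849 / (1 + 0.108)^4 = 403,773.5849 / 1.507159 = 267,903.79

267903.79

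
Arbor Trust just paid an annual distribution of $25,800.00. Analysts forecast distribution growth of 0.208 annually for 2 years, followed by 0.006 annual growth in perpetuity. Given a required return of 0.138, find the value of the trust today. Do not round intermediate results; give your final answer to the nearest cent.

D_1 = 31166.40000
D_2 = 37649.01120
Terminal value at year 2: TV = D_2×(1+g_2)/(r−g_2) = 37874.90527/0.132 = 286931.10051
P_0 = D_1/(1+r)^1 + D_2/(1+r)^2 + TV/(1+r)^2
    = 27386.99473 + 29071.60776 + 221560.88944 = 278019.49193

$278019.49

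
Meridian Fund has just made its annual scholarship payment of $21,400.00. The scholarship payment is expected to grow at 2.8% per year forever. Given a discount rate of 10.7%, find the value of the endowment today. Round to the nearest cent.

D₁ = D₀ × (1 + g) = $21,400.00 × 1.028 = $21,999.2000
Growing perpetuity: P = D₁ / (r − g) = $21,999.2000 / (0.107 − 0.028) = $278,470.89

$278470.89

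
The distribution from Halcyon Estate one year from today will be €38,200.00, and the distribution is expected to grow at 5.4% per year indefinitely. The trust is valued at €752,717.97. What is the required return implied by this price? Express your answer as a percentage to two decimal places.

P = D₁/(r − g) ⇒ r = D₁/P + g = €38,200.0000/€752,717.97 + 0.054 = 0.050749 + 0.054 = 0.104749

10.47%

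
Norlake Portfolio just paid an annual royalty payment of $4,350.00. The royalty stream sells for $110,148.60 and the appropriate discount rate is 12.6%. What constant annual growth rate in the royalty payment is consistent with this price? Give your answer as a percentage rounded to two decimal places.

8.32%

P = D₀(1+g)/(r−g) ⇒ P(r−g) = D₀(1+g) ⇒ g(P+D₀) = P·r − D₀
g = (P·r − D₀)/(P + D₀) = ($110,148.60×0.126 − $4,350.00) / ($110,148.60 + $4,350.00) = 0.083221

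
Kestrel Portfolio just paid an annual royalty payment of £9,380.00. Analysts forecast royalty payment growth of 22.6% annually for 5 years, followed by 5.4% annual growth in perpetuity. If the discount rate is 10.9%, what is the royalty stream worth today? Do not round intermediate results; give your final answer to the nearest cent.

£360812.13

D_1 = 11499.88000
D_2 = 14098.85288
D_3 = 17285.19363
D_4 = 21191.64739
D_5 = 25980.95970
Terminal value at year 5: TV = D_5×(1+g_2)/(r−g_2) = 27383.93153/0.055 = 497889.66411
P_0 = D_1/(1+r)^1 + D_2/(1+r)^2 + D_3/(1+r)^3 + D_4/(1+r)^4 + D_5/(1+r)^5 + TV/(1+r)^5
    = 10369.59423 + 11463.59110 + 12673.00512 + 14010.01288 + 15488.07555 + 296807.84789 = 360812.12677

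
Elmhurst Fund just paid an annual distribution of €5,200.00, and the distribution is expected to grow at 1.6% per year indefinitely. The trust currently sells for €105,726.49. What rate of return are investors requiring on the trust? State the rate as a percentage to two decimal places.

D₁ = €5,200.00 × 1.016 = €5,283.2000
P = D₁/(r − g) ⇒ r = D₁/P + g = €5,283.2000/€105,726.49 + 0.016 = 0.049970 + 0.016 = 0.065970

6.60%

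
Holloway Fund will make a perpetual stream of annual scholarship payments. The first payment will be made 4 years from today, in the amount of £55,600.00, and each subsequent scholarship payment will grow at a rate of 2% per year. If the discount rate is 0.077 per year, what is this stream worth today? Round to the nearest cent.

£780823.41

Value at end of year 3: C₁ / (r − g) = £55,600.00 / (0.077 − 0.02) = £975,438.5965
Discount to today: PV = £975,438.5965 / (1 + 0.077)^3 = £975,438.5965 / 1.249244 = £780,823.41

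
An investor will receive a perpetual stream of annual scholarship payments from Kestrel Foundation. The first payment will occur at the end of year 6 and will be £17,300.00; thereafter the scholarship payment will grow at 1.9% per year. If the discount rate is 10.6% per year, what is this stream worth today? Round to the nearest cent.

£120157.59

Value at end of year 5: C₁ / (r − g) = £17,300.00 / (0.106 − 0.019) = £198,850.5747
Discount to today: PV = £198,850.5747 / (1 + 0.106)^5 = £198,850.5747 / 1.654915 = £120,157.59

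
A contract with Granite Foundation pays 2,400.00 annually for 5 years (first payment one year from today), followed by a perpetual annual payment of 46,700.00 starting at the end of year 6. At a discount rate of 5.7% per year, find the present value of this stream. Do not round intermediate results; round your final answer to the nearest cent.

631157.67

PV of 5-year annuity: 2,400.00 × [1 − (1+0.057)^−5] / 0.057 = 10192.71748
Perpetuity value at year 5: 46,700.00 / 0.057 = 819298.24561
PV of perpetuity: 819298.24561 / (1+0.057)^5 = 620964.95141
Total PV = 10192.71748 + 620964.95141 = 631157.66888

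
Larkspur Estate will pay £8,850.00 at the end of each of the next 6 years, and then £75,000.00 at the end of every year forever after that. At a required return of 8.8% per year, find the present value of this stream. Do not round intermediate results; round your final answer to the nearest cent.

PV of 6-year annuity: £8,850.00 × [1 − (1+0.088)^−6] / 0.088 = 39938.22954
Perpetuity value at year 6: £75,000.00 / 0.088 = 852272.72727
PV of perpetuity: 852272.72727 / (1+0.088)^6 = 513813.15487
Total PV = 39938.22954 + 513813.15487 = 553751.38441

£553751.38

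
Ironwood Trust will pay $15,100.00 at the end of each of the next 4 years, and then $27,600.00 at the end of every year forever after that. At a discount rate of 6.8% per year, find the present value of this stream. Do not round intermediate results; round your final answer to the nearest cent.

$363350.34

PV of 4-year annuity: $15,100.00 × [1 − (1+0.068)^−4] / 0.068 = 51378.67040
Perpetuity value at year 4: $27,600.00 / 0.068 = 405882.35294
PV of perpetuity: 405882.35294 / (1+0.068)^4 = 311971.67062
Total PV = 51378.67040 + 311971.67062 = 363350.34102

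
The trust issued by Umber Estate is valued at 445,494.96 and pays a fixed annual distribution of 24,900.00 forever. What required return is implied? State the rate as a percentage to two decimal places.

5.59%

P = C/r ⇒ r = C/P = 24,900.00/445,494.96 = 0.055893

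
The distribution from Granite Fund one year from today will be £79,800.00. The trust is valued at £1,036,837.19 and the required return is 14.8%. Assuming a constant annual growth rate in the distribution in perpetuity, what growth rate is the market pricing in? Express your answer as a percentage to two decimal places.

7.10%

P = D₁/(r−g) ⇒ g = r − D₁/P = 0.148 − £79,800.00/£1,036,837.19 = 0.071035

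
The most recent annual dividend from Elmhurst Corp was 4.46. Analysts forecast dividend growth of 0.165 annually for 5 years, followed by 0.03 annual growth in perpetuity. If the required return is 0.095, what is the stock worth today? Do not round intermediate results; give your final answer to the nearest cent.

123.30

D_1 = 5.19590
D_2 = 6.05322
D_3 = 7.05201
D_4 = 8.21559
D_5 = 9.57116
Terminal value at year 5: TV = D_5×(1+g_2)/(r−g_2) = 9.85829/0.065 = 151.66604
P_0 = D_1/(1+r)^1 + D_2/(1+r)^2 + D_3/(1+r)^3 + D_4/(1+r)^4 + D_5/(1+r)^5 + TV/(1+r)^5
    = 4.74511 + 5.04845 + 5.37119 + 5.71455 + 6.07986 + 96.34247 = 123.30164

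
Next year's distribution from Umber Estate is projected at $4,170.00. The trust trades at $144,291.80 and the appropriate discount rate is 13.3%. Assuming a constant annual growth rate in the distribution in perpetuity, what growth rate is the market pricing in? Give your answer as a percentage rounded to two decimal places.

P = D₁/(r−g) ⇒ g = r − D₁/P = 0.133 − $4,170.00/$144,291.80 = 0.104100

10.41%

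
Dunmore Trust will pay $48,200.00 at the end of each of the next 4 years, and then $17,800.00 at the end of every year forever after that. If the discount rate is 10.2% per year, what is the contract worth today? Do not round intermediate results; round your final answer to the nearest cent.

$270457.99

PV of 4-year annuity: $48,200.00 × [1 − (1+0.102)^−4] / 0.102 = 152128.37601
Perpetuity value at year 4: $17,800.00 / 0.102 = 174509.80392
PV of perpetuity: 174509.80392 / (1+0.102)^4 = 118329.61527
Total PV = 152128.37601 + 118329.61527 = 270457.99128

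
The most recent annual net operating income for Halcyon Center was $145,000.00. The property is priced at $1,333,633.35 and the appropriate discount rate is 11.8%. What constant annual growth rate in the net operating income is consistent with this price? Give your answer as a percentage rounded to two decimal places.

0.84%

P = D₀(1+g)/(r−g) ⇒ P(r−g) = D₀(1+g) ⇒ g(P+D₀) = P·r − D₀
g = (P·r − D₀)/(P + D₀) = ($1,333,633.35×0.118 − $145,000.00) / ($1,333,633.35 + $145,000.00) = 0.008365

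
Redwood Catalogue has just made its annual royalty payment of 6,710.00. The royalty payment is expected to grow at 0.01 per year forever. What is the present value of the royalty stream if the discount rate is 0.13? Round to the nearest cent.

56475.83

D₁ = D₀ × (1 + g) = 6,710.00 × 1.01 = 6,777.1000
Growing perpetuity: P = D₁ / (r − g) = 6,777.1000 / (0.13 − 0.01) = 56,475.83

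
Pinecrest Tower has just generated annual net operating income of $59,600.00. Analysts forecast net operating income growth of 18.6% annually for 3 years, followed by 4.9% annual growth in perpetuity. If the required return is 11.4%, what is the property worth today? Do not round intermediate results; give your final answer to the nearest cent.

$1363589.34

D_1 = 70685.60000
D_2 = 83833.12160
D_3 = 99426.08222
Terminal value at year 3: TV = D_3×(1+g_2)/(r−g_2) = 104297.96025/0.065 = 1604584.00379
P_0 = D_1/(1+r)^1 + D_2/(1+r)^2 + D_3/(1+r)^3 + TV/(1+r)^3
    = 63452.06463 + 67553.09574 + 71919.18451 + 1160664.99313 = 1363589.33801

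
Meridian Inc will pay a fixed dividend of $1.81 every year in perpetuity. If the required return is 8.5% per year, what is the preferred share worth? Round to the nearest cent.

Level perpetuity: PV = C / r = $1.81 / 0.085 = $21.29

$21.29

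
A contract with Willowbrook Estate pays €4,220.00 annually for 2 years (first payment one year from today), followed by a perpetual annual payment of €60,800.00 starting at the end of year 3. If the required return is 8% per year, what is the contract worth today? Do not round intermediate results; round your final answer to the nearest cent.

PV of 2-year annuity: €4,220.00 × [1 − (1+0.08)^−2] / 0.08 = 7525.37723
Perpetuity value at year 2: €60,800.00 / 0.08 = 760000.00000
PV of perpetuity: 760000.00000 / (1+0.08)^2 = 651577.50343
Total PV = 7525.37723 + 651577.50343 = 659102.88066

€659102.88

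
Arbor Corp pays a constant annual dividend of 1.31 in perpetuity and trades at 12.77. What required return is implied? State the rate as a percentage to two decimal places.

P = C/r ⇒ r = C/P = 1.31/12.77 = 0.102584

10.26%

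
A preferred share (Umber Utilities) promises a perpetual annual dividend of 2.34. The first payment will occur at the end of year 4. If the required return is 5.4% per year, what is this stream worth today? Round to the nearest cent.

Value at end of year 3: C / r = 2.34 / 0.054 = 43.3333
Discount to today: PV = 43.3333 / (1 + 0.054)^3 = 43.3333 / 1.170905 = 37.01

37.01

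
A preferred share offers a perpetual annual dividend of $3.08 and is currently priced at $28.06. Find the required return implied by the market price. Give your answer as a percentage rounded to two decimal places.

P = C/r ⇒ r = C/P = $3.08/$28.06 = 0.109765

10.98%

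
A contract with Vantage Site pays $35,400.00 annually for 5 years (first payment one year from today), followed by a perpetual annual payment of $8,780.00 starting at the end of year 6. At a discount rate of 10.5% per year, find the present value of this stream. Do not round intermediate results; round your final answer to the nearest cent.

PV of 5-year annuity: $35,400.00 × [1 − (1+0.105)^−5] / 0.105 = 132497.18111
Perpetuity value at year 5: $8,780.00 / 0.105 = 83619.04762
PV of perpetuity: 83619.04762 / (1+0.105)^5 = 50756.75242
Total PV = 132497.18111 + 50756.75242 = 183253.93353

$183253.93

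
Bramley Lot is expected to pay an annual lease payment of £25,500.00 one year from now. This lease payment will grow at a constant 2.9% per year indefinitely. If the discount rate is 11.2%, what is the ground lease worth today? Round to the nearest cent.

£307228.92

Growing perpetuity: P = D₁ / (r − g) = £25,500.0000 / (0.112 − 0.029) = £307,228.92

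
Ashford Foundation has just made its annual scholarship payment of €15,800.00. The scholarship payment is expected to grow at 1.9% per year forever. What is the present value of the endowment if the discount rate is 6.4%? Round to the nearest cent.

€357782.22

D₁ = D₀ × (1 + g) = €15,800.00 × 1.019 = €16,100.2000
Growing perpetuity: P = D₁ / (r − g) = €16,100.2000 / (0.064 − 0.019) = €357,782.22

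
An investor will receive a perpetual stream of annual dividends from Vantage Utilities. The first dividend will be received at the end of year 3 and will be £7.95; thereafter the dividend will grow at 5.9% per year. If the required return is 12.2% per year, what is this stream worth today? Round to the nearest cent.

£100.24

Value at end of year 2: C₁ / (r − g) = £7.95 / (0.122 − 0.059) = £126.1905
Discount to today: PV = £126.1905 / (1 + 0.122)^2 = £126.1905 / 1.258884 = £100.24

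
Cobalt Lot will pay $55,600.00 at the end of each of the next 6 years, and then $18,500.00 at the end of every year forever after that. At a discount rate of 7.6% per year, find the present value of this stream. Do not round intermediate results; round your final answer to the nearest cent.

$417031.12

PV of 6-year annuity: $55,600.00 × [1 − (1+0.076)^−6] / 0.076 = 260181.12570
Perpetuity value at year 6: $18,500.00 / 0.076 = 243421.05263
PV of perpetuity: 243421.05263 / (1+0.076)^6 = 156849.99462
Total PV = 260181.12570 + 156849.99462 = 417031.12032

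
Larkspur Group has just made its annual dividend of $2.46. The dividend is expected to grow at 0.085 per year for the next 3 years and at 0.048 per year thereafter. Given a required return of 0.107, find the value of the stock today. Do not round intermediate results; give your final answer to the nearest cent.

D_1 = 2.66910
D_2 = 2.89597
D_3 = 3.14213
Terminal value at year 3: TV = D_3×(1+g_2)/(r−g_2) = 3.29295/0.059 = 55.81277
P_0 = D_1/(1+r)^1 + D_2/(1+r)^2 + D_3/(1+r)^3 + TV/(1+r)^3
    = 2.41111 + 2.36319 + 2.31623 + 41.14250 = 48.23304

$48.23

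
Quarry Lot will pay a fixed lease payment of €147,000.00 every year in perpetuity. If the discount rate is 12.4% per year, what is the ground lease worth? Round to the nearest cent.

Level perpetuity: PV = C / r = €147,000.00 / 0.124 = €1,185,483.87

€1185483.87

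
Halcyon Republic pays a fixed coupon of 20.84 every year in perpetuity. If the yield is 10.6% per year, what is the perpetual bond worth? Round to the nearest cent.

196.60

Level perpetuity: PV = C / r = 20.84 / 0.106 = 196.60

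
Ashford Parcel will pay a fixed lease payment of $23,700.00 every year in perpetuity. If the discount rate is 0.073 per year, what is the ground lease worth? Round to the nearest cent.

$324657.53

Level perpetuity: PV = C / r = $23,700.00 / 0.073 = $324,657.53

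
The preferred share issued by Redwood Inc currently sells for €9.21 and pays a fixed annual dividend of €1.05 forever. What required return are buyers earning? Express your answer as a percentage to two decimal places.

P = C/r ⇒ r = C/P = €1.05/€9.21 = 0.114007

11.40%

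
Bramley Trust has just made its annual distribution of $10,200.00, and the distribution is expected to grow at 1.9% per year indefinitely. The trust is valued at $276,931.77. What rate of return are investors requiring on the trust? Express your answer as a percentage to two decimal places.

5.65%

D₁ = $10,200.00 × 1.019 = $10,393.8000
P = D₁/(r − g) ⇒ r = D₁/P + g = $10,393.8000/$276,931.77 + 0.019 = 0.037532 + 0.019 = 0.056532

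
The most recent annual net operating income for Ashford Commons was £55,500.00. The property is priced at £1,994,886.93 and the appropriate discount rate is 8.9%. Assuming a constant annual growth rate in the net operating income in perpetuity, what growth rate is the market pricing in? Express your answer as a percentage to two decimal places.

P = D₀(1+g)/(r−g) ⇒ P(r−g) = D₀(1+g) ⇒ g(P+D₀) = P·r − D₀
g = (P·r − D₀)/(P + D₀) = (£1,994,886.93×0.089 − £55,500.00) / (£1,994,886.93 + £55,500.00) = 0.059523

5.95%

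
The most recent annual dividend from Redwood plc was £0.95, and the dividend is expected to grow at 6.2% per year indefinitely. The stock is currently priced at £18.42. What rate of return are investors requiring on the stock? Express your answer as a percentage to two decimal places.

D₁ = £0.95 × 1.062 = £1.0089
P = D₁/(r − g) ⇒ r = D₁/P + g = £1.0089/£18.42 + 0.062 = 0.054772 + 0.062 = 0.116772

11.68%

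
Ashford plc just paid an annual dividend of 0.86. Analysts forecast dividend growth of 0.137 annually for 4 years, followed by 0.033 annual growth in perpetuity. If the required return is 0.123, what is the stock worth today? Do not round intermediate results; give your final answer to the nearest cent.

D_1 = 0.97782
D_2 = 1.11178
D_3 = 1.26410
D_4 = 1.43728
Terminal value at year 4: TV = D_4×(1+g_2)/(r−g_2) = 1.48471/0.09 = 16.49674
P_0 = D_1/(1+r)^1 + D_2/(1+r)^2 + D_3/(1+r)^3 + D_4/(1+r)^4 + TV/(1+r)^4
    = 0.87072 + 0.88158 + 0.89257 + 0.90369 + 10.37240 = 13.92095

13.92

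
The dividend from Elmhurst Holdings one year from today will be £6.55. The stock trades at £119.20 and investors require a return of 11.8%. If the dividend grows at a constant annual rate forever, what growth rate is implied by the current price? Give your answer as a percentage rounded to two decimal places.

P = D₁/(r−g) ⇒ g = r − D₁/P = 0.118 − £6.55/£119.20 = 0.063050

6.31%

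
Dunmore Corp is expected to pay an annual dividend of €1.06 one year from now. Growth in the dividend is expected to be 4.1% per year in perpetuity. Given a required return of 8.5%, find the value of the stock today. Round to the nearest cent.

Growing perpetuity: P = D₁ / (r − g) = €1.0600 / (0.085 − 0.041) = €24.09

€24.09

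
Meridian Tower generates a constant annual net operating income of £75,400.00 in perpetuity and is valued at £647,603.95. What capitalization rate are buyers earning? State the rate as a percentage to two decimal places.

11.64%

P = C/r ⇒ r = C/P = £75,400.00/£647,603.95 = 0.116429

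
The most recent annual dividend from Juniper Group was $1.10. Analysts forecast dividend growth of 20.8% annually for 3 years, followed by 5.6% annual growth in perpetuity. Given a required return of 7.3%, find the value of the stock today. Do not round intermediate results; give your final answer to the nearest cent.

$101.70

D_1 = 1.32880
D_2 = 1.60519
D_3 = 1.93907
Terminal value at year 3: TV = D_3×(1+g_2)/(r−g_2) = 2.04766/0.017 = 120.45047
P_0 = D_1/(1+r)^1 + D_2/(1+r)^2 + D_3/(1+r)^3 + TV/(1+r)^3
    = 1.23840 + 1.39421 + 1.56962 + 97.50106 = 101.70328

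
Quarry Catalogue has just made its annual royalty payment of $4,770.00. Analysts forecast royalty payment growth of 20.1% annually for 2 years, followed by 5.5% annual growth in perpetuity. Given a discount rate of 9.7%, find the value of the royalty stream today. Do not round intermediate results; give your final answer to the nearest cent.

D_1 = 5728.77000
D_2 = 6880.25277
Terminal value at year 2: TV = D_2×(1+g_2)/(r−g_2) = 7258.66667/0.042 = 172825.39696
P_0 = D_1/(1+r)^1 + D_2/(1+r)^2 + TV/(1+r)^2
    = 5222.21513 + 5717.30207 + 143613.18302 = 154552.70022

$154552.70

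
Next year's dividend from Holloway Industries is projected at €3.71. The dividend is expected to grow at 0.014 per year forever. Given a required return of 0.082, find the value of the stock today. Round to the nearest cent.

Growing perpetuity: P = D₁ / (r − g) = €3.7100 / (0.082 − 0.014) = €54.56

€54.56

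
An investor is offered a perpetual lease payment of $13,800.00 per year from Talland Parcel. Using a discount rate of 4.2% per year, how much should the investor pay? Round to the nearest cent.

$328571.43

Level perpetuity: PV = C / r = $13,800.00 / 0.042 = $328,571.43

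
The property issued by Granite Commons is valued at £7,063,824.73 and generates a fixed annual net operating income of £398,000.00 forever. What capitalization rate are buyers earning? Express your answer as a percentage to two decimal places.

P = C/r ⇒ r = C/P = £398,000.00/£7,063,824.73 = 0.056343

5.63%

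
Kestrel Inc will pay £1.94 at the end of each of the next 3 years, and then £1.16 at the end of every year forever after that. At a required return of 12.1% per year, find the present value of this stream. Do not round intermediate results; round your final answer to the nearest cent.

£11.46

PV of 3-year annuity: £1.94 × [1 − (1+0.121)^−3] / 0.121 = 4.65156
Perpetuity value at year 3: £1.16 / 0.121 = 9.58678
PV of perpetuity: 9.58678 / (1+0.121)^3 = 6.80543
Total PV = 4.65156 + 6.80543 = 11.45699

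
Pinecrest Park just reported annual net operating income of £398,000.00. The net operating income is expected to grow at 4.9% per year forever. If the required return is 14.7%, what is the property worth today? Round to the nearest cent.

£4260224.49

D₁ = D₀ × (1 + g) = £398,000.00 × 1.049 = £417,502.0000
Growing perpetuity: P = D₁ / (r − g) = £417,502.0000 / (0.147 − 0.049) = £4,260,224.49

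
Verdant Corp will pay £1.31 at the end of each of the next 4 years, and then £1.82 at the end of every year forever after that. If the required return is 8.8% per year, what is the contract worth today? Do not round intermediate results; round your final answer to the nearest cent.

PV of 4-year annuity: £1.31 × [1 − (1+0.088)^−4] / 0.088 = 4.26273
Perpetuity value at year 4: £1.82 / 0.088 = 20.68182
PV of perpetuity: 20.68182 / (1+0.088)^4 = 14.75955
Total PV = 4.26273 + 14.75955 = 19.02228

£19.02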